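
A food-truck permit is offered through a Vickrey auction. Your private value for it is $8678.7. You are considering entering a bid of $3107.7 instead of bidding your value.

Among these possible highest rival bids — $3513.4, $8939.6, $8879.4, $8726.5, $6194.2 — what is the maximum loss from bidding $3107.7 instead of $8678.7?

$3513.4: truthful gives $5165.3, deviation gives $0 → loss $5165.3.
$8939.6: same outcome either way → loss $0.
$8879.4: same outcome either way → loss $0.
$8726.5: same outcome either way → loss $0.
$6194.2: truthful gives $2484.5, deviation gives $0 → loss $2484.5.
Maximum loss: $5165.3.

$5165.3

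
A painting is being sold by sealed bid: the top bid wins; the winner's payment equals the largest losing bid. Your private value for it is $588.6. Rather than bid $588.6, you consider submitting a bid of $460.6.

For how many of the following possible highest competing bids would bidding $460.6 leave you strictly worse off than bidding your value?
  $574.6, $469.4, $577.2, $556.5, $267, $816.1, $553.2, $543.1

6

The deviation hurts exactly when the highest competing bid lies strictly between $460.6 and $588.6 — underbidding then forfeits a profitable win.
$574.6: inside the interval → strictly worse (loss $14).
$469.4: inside the interval → strictly worse (loss $119.2).
$577.2: inside the interval → strictly worse (loss $11.4).
$556.5: inside the interval → strictly worse (loss $32.1).
$267: below both → same outcome either way.
$816.1: above both → same outcome either way.
$553.2: inside the interval → strictly worse (loss $35.4).
$543.1: inside the interval → strictly worse (loss $45.5).
Count: 6.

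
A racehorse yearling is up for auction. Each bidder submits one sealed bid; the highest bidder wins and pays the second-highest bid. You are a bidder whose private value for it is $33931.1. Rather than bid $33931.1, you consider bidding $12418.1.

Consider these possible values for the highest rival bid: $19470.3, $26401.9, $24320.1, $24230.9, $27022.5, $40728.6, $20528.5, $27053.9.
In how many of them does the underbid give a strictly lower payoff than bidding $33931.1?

The deviation hurts exactly when the highest competing bid lies strictly between $12418.1 and $33931.1 — underbidding then forfeits a profitable win.
$19470.3: inside the interval → strictly worse (loss $14460.8).
$26401.9: inside the interval → strictly worse (loss $7529.2).
$24320.1: inside the interval → strictly worse (loss $9611).
$24230.9: inside the interval → strictly worse (loss $9700.2).
$27022.5: inside the interval → strictly worse (loss $6908.6).
$40728.6: above both → same outcome either way.
$20528.5: inside the interval → strictly worse (loss $13402.6).
$27053.9: inside the interval → strictly worse (loss $6877.2).
Count: 7.

7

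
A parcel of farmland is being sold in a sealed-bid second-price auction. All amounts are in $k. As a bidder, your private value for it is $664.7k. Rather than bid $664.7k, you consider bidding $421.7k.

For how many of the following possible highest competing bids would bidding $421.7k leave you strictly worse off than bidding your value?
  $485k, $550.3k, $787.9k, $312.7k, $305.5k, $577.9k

3

The deviation hurts exactly when the highest competing bid lies strictly between $421.7k and $664.7k — underbidding then forfeits a profitable win.
$485k: inside the interval → strictly worse (loss $179.7k).
$550.3k: inside the interval → strictly worse (loss $114.4k).
$787.9k: above both → same outcome either way.
$312.7k: below both → same outcome either way.
$305.5k: below both → same outcome either way.
$577.9k: inside the interval → strictly worse (loss $86.8k).
Count: 3.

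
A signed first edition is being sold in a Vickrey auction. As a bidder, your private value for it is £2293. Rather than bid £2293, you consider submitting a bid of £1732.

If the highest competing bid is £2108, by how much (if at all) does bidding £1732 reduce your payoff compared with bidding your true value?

Bidding your value £2293: you win (since £2293 > £2108) and pay £2108. Payoff £185.
Bidding £1732: you lose. Payoff £0.
The competing bid £2108 lies between your shaded bid and your value, so underbidding forfeits an item you could have won at a profitable price.
Loss from deviating = £185 − (£0) = £185.

£185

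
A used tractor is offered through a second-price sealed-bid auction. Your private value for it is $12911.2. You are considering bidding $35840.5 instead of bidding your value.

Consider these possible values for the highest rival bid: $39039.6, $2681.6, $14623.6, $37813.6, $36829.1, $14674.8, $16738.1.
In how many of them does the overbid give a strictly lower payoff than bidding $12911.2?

3

The deviation hurts exactly when the highest competing bid lies strictly between $12911.2 and $35840.5 — overbidding then wins at a price above your value.
$39039.6: above both → same outcome either way.
$2681.6: below both → same outcome either way.
$14623.6: inside the interval → strictly worse (loss $1712.4).
$37813.6: above both → same outcome either way.
$36829.1: above both → same outcome either way.
$14674.8: inside the interval → strictly worse (loss $1763.6).
$16738.1: inside the interval → strictly worse (loss $3826.9).
Count: 3.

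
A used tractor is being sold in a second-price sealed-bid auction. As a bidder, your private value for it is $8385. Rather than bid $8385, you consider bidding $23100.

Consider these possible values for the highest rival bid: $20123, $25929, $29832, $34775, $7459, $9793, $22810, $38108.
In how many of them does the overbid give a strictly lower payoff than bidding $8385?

The deviation hurts exactly when the highest competing bid lies strictly between $8385 and $23100 — overbidding then wins at a price above your value.
$20123: inside the interval → strictly worse (loss $11738).
$25929: above both → same outcome either way.
$29832: above both → same outcome either way.
$34775: above both → same outcome either way.
$7459: below both → same outcome either way.
$9793: inside the interval → strictly worse (loss $1408).
$22810: inside the interval → strictly worse (loss $14425).
$38108: above both → same outcome either way.
Count: 3.

3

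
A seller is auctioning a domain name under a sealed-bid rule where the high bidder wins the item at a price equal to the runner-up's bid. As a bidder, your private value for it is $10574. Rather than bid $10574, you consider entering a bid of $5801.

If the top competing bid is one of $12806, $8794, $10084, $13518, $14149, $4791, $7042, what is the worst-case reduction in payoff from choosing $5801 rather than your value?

$3532

$12806: same outcome either way → loss $0.
$8794: truthful gives $1780, deviation gives $0 → loss $1780.
$10084: truthful gives $490, deviation gives $0 → loss $490.
$13518: same outcome either way → loss $0.
$14149: same outcome either way → loss $0.
$4791: same outcome either way → loss $0.
$7042: truthful gives $3532, deviation gives $0 → loss $3532.
Maximum loss: $3532.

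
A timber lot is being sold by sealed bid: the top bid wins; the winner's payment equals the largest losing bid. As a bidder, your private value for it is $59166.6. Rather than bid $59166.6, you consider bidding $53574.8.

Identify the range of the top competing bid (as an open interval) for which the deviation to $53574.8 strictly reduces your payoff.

If the competing bid is below $53574.8, both bids win at the same price — no difference.
If it is above $59166.6, both bids lose — no difference.
If it lies strictly between $53574.8 and $59166.6, bidding your value wins at a price below your value (positive payoff) while bidding $53574.8 loses (payoff 0).
So the deviation strictly hurts on the open interval ($53574.8, $59166.6).
In a second-price auction your bid sets only whether you win, not what you pay, so bidding your true value is weakly dominant.

($53574.8, $59166.6)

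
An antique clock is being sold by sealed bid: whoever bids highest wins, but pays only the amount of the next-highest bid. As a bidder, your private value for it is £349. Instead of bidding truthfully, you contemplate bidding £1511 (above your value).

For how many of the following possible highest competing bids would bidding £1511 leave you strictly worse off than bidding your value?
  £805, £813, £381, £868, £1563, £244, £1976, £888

The deviation hurts exactly when the highest competing bid lies strictly between £349 and £1511 — overbidding then wins at a price above your value.
£805: inside the interval → strictly worse (loss £456).
£813: inside the interval → strictly worse (loss £464).
£381: inside the interval → strictly worse (loss £32).
£868: inside the interval → strictly worse (loss £519).
£1563: above both → same outcome either way.
£244: below both → same outcome either way.
£1976: above both → same outcome either way.
£888: inside the interval → strictly worse (loss £539).
Count: 5.

5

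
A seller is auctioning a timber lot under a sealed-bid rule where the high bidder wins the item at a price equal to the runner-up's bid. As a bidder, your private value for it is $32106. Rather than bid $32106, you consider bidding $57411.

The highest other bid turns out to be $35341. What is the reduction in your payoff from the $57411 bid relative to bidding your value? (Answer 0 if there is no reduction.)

$3235

Bidding your value $32106: you lose (since $32106 < $35341). Payoff $0.
Bidding $57411: you win and pay $35341. Payoff $32106 − $35341 = −$3235.
The competing bid $35341 lies between your value and your inflated bid, so overbidding wins an item priced above your value.
Loss from deviating = $0 − (−$3235) = $3235.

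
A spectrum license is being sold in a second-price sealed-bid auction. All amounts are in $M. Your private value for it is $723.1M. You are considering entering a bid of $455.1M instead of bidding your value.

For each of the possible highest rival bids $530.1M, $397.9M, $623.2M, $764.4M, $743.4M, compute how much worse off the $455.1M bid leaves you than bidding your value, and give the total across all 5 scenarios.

The deviation costs you only when the competing bid falls strictly between $455.1M and $723.1M; elsewhere both bids give the same outcome.
$530.1M: truthful payoff $193M, deviation payoff $0M → loss $193M.
$397.9M: outcomes coincide → loss $0M.
$623.2M: truthful payoff $99.9M, deviation payoff $0M → loss $99.9M.
$764.4M: outcomes coincide → loss $0M.
$743.4M: outcomes coincide → loss $0M.
Total loss = $193M + $99.9M = $292.9M.
Truthful bidding weakly dominates here: raising your bid can only win items priced above your value, and lowering it can only forfeit items priced below.

$292.9M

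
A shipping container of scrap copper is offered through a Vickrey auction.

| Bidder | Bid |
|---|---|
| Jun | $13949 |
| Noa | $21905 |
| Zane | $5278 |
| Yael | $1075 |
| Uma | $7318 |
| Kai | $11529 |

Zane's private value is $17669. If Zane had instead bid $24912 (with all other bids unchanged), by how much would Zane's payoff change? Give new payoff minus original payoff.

The highest bid among the other bidders is $21905; Zane's bid doesn't change that.
Original bid $5278: Zane is not highest (top rival bid is $21905); payoff $0.
Alternative bid $24912: Zane is highest, pays the top rival bid $21905; payoff $17669 − $21905 = −$4236.
Change in payoff = −$4236 − ($0) = −$4236.

−$4236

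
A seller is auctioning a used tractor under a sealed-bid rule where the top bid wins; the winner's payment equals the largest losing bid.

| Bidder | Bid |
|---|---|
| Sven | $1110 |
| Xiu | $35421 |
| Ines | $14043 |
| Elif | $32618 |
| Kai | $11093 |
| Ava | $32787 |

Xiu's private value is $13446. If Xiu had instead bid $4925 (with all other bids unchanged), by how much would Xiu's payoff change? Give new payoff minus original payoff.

The highest bid among the other bidders is $32787; Xiu's bid doesn't change that.
Original bid $35421: Xiu is highest, pays the top rival bid $32787; payoff $13446 − $32787 = −$19341.
Alternative bid $4925: Xiu is not highest (top rival bid is $32787); payoff $0.
Change in payoff = $0 − (−$19341) = $19341.

$19341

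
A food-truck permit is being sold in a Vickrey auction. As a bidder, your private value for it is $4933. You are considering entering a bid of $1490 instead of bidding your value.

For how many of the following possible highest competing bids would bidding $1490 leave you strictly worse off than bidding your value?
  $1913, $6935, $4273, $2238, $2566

4

The deviation hurts exactly when the highest competing bid lies strictly between $1490 and $4933 — underbidding then forfeits a profitable win.
$1913: inside the interval → strictly worse (loss $3020).
$6935: above both → same outcome either way.
$4273: inside the interval → strictly worse (loss $660).
$2238: inside the interval → strictly worse (loss $2695).
$2566: inside the interval → strictly worse (loss $2367).
Count: 4.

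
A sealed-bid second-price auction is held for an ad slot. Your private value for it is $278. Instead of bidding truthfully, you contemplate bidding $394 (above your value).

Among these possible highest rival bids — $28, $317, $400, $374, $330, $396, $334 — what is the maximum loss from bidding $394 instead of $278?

$28: same outcome either way → loss $0.
$317: truthful gives $0, deviation gives −$39 → loss $39.
$400: same outcome either way → loss $0.
$374: truthful gives $0, deviation gives −$96 → loss $96.
$330: truthful gives $0, deviation gives −$52 → loss $52.
$396: same outcome either way → loss $0.
$334: truthful gives $0, deviation gives −$56 → loss $56.
Maximum loss: $96.

$96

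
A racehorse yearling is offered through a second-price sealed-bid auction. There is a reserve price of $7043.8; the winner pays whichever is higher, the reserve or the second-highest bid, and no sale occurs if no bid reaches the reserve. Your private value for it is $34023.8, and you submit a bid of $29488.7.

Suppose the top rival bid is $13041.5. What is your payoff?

Your bid $29488.7 is the highest and exceeds the reserve.
Price = max(second-highest bid, reserve) = max($13041.5, $7043.8) = $13041.5.
Payoff = $34023.8 − $13041.5 = $20982.3.

$20982.3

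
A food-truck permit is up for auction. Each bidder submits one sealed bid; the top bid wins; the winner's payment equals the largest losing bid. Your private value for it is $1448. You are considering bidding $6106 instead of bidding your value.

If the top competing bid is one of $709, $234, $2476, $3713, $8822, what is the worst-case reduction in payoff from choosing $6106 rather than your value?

$2265

$709: same outcome either way → loss $0.
$234: same outcome either way → loss $0.
$2476: truthful gives $0, deviation gives −$1028 → loss $1028.
$3713: truthful gives $0, deviation gives −$2265 → loss $2265.
$8822: same outcome either way → loss $0.
Maximum loss: $2265.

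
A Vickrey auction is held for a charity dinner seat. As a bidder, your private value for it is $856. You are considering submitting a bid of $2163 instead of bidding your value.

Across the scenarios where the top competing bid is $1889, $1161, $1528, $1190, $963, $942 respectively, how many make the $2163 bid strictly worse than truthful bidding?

The deviation hurts exactly when the highest competing bid lies strictly between $856 and $2163 — overbidding then wins at a price above your value.
$1889: inside the interval → strictly worse (loss $1033).
$1161: inside the interval → strictly worse (loss $305).
$1528: inside the interval → strictly worse (loss $672).
$1190: inside the interval → strictly worse (loss $334).
$963: inside the interval → strictly worse (loss $107).
$942: inside the interval → strictly worse (loss $86).
Count: 6.

6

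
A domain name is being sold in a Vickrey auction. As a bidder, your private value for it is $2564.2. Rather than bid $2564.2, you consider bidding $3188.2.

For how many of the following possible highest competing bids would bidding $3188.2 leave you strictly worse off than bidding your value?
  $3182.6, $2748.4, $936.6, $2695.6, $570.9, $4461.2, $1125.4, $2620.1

The deviation hurts exactly when the highest competing bid lies strictly between $2564.2 and $3188.2 — overbidding then wins at a price above your value.
$3182.6: inside the interval → strictly worse (loss $618.4).
$2748.4: inside the interval → strictly worse (loss $184.2).
$936.6: below both → same outcome either way.
$2695.6: inside the interval → strictly worse (loss $131.4).
$570.9: below both → same outcome either way.
$4461.2: above both → same outcome either way.
$1125.4: below both → same outcome either way.
$2620.1: inside the interval → strictly worse (loss $55.9).
Count: 4.

4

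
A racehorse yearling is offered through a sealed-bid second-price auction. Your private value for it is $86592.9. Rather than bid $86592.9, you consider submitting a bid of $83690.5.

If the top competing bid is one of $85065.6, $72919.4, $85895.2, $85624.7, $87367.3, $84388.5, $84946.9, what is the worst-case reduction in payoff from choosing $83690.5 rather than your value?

$85065.6: truthful gives $1527.3, deviation gives $0 → loss $1527.3.
$72919.4: same outcome either way → loss $0.
$85895.2: truthful gives $697.7, deviation gives $0 → loss $697.7.
$85624.7: truthful gives $968.2, deviation gives $0 → loss $968.2.
$87367.3: same outcome either way → loss $0.
$84388.5: truthful gives $2204.4, deviation gives $0 → loss $2204.4.
$84946.9: truthful gives $1646, deviation gives $0 → loss $1646.
Maximum loss: $2204.4.

$2204.4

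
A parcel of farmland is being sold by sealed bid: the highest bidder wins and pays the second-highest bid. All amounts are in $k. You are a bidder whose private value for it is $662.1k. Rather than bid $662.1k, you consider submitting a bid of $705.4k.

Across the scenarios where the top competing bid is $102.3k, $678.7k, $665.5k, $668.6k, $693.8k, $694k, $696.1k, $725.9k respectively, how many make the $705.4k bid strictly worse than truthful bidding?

The deviation hurts exactly when the highest competing bid lies strictly between $662.1k and $705.4k — overbidding then wins at a price above your value.
$102.3k: below both → same outcome either way.
$678.7k: inside the interval → strictly worse (loss $16.6k).
$665.5k: inside the interval → strictly worse (loss $3.4k).
$668.6k: inside the interval → strictly worse (loss $6.5k).
$693.8k: inside the interval → strictly worse (loss $31.7k).
$694k: inside the interval → strictly worse (loss $31.9k).
$696.1k: inside the interval → strictly worse (loss $34k).
$725.9k: above both → same outcome either way.
Count: 6.

6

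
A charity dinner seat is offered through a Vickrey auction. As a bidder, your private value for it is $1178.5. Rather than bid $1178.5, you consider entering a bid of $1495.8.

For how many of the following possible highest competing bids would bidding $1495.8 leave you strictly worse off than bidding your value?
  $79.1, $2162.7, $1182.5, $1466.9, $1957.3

The deviation hurts exactly when the highest competing bid lies strictly between $1178.5 and $1495.8 — overbidding then wins at a price above your value.
$79.1: below both → same outcome either way.
$2162.7: above both → same outcome either way.
$1182.5: inside the interval → strictly worse (loss $4).
$1466.9: inside the interval → strictly worse (loss $288.4).
$1957.3: above both → same outcome either way.
Count: 2.

2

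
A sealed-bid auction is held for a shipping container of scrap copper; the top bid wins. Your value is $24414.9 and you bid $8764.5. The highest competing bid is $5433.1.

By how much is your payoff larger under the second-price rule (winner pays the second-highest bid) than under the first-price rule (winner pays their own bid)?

You have the highest bid, so you win under either rule.
Second-price: pay $5433.1 → payoff $18981.8.
First-price: pay your own bid $8764.5 → payoff $15650.4.
Difference = $18981.8 − ($15650.4) = $3331.4.

$3331.4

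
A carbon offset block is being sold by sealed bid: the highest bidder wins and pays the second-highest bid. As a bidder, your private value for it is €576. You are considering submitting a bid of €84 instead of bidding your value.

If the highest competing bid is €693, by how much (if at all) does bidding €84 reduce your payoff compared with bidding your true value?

Bidding your value €576: you lose (since €576 < €693). Payoff €0.
Bidding €84: you lose. Payoff €0.
Difference = €0 − €0 = €0; both bids lead to the same outcome because the competing bid is above both your value and your alternative bid.
Truthful bidding weakly dominates here: raising your bid can only win items priced above your value, and lowering it can only forfeit items priced below.

€0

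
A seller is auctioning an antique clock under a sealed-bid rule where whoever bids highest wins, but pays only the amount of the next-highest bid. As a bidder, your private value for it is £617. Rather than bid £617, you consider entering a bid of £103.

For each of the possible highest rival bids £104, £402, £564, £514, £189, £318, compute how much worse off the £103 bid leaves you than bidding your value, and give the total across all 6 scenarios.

The deviation costs you only when the competing bid falls strictly between £103 and £617; elsewhere both bids give the same outcome.
£104: truthful payoff £513, deviation payoff £0 → loss £513.
£402: truthful payoff £215, deviation payoff £0 → loss £215.
£564: truthful payoff £53, deviation payoff £0 → loss £53.
£514: truthful payoff £103, deviation payoff £0 → loss £103.
£189: truthful payoff £428, deviation payoff £0 → loss £428.
£318: truthful payoff £299, deviation payoff £0 → loss £299.
Total loss = £513 + £215 + £53 + £103 + £428 + £299 = £1611.
In a second-price auction your bid sets only whether you win, not what you pay, so bidding your true value is weakly dominant.

£1611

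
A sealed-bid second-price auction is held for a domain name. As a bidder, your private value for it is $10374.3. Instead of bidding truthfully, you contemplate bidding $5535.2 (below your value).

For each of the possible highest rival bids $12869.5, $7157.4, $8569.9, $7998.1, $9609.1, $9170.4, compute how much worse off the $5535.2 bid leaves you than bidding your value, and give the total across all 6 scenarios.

$9366.6

The deviation costs you only when the competing bid falls strictly between $5535.2 and $10374.3; elsewhere both bids give the same outcome.
$12869.5: outcomes coincide → loss $0.
$7157.4: truthful payoff $3216.9, deviation payoff $0 → loss $3216.9.
$8569.9: truthful payoff $1804.4, deviation payoff $0 → loss $1804.4.
$7998.1: truthful payoff $2376.2, deviation payoff $0 → loss $2376.2.
$9609.1: truthful payoff $765.2, deviation payoff $0 → loss $765.2.
$9170.4: truthful payoff $1203.9, deviation payoff $0 → loss $1203.9.
Total loss = $3216.9 + $1804.4 + $2376.2 + $765.2 + $1203.9 = $9366.6.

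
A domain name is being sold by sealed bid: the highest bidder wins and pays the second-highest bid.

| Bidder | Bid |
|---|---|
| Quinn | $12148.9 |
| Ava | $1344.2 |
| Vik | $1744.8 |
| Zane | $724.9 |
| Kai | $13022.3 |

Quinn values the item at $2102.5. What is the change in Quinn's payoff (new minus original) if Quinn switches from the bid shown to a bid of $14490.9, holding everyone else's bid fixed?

The highest bid among the other bidders is $13022.3; Quinn's bid doesn't change that.
Original bid $12148.9: Quinn is not highest (top rival bid is $13022.3); payoff $0.
Alternative bid $14490.9: Quinn is highest, pays the top rival bid $13022.3; payoff $2102.5 − $13022.3 = −$10919.8.
Change in payoff = −$10919.8 − ($0) = −$10919.8.

−$10919.8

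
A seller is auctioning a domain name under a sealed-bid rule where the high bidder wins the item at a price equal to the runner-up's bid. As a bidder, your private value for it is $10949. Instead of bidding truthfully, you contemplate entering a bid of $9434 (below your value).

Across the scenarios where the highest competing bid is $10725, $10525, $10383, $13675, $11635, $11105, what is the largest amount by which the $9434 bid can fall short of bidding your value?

$10725: truthful gives $224, deviation gives $0 → loss $224.
$10525: truthful gives $424, deviation gives $0 → loss $424.
$10383: truthful gives $566, deviation gives $0 → loss $566.
$13675: same outcome either way → loss $0.
$11635: same outcome either way → loss $0.
$11105: same outcome either way → loss $0.
Maximum loss: $566.

$566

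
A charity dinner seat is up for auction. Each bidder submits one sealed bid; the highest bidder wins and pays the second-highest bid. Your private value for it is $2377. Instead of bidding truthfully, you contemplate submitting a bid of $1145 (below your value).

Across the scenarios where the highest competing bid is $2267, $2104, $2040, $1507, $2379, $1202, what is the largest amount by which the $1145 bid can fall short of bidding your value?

$2267: truthful gives $110, deviation gives $0 → loss $110.
$2104: truthful gives $273, deviation gives $0 → loss $273.
$2040: truthful gives $337, deviation gives $0 → loss $337.
$1507: truthful gives $870, deviation gives $0 → loss $870.
$2379: same outcome either way → loss $0.
$1202: truthful gives $1175, deviation gives $0 → loss $1175.
Maximum loss: $1175.

$1175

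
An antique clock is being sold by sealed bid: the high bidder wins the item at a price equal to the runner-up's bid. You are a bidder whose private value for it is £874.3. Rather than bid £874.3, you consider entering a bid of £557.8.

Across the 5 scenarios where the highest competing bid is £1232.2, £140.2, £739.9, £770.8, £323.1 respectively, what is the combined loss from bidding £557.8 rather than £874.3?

£237.9

The deviation costs you only when the competing bid falls strictly between £557.8 and £874.3; elsewhere both bids give the same outcome.
£1232.2: outcomes coincide → loss £0.
£140.2: outcomes coincide → loss £0.
£739.9: truthful payoff £134.4, deviation payoff £0 → loss £134.4.
£770.8: truthful payoff £103.5, deviation payoff £0 → loss £103.5.
£323.1: outcomes coincide → loss £0.
Total loss = £134.4 + £103.5 = £237.9.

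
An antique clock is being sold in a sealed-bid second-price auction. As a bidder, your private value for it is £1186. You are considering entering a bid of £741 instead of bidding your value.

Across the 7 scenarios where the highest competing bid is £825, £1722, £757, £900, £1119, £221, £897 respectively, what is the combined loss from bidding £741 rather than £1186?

£1432

The deviation costs you only when the competing bid falls strictly between £741 and £1186; elsewhere both bids give the same outcome.
£825: truthful payoff £361, deviation payoff £0 → loss £361.
£1722: outcomes coincide → loss £0.
£757: truthful payoff £429, deviation payoff £0 → loss £429.
£900: truthful payoff £286, deviation payoff £0 → loss £286.
£1119: truthful payoff £67, deviation payoff £0 → loss £67.
£221: outcomes coincide → loss £0.
£897: truthful payoff £289, deviation payoff £0 → loss £289.
Total loss = £361 + £429 + £286 + £67 + £289 = £1432.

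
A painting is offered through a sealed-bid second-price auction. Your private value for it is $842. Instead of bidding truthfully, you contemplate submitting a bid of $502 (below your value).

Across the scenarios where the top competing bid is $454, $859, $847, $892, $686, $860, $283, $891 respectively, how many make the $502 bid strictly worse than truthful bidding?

The deviation hurts exactly when the highest competing bid lies strictly between $502 and $842 — underbidding then forfeits a profitable win.
$454: below both → same outcome either way.
$859: above both → same outcome either way.
$847: above both → same outcome either way.
$892: above both → same outcome either way.
$686: inside the interval → strictly worse (loss $156).
$860: above both → same outcome either way.
$283: below both → same outcome either way.
$891: above both → same outcome either way.
Count: 1.

1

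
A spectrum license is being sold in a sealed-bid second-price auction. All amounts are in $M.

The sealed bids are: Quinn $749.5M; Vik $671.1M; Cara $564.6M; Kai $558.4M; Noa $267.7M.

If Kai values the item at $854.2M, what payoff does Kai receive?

$0M

Highest bid: Quinn at $749.5M, so Quinn wins.
Second-highest bid: Vik at $671.1M — that is the price the winner pays.
Kai did not win, so Kai pays nothing and receives nothing: payoff $0M.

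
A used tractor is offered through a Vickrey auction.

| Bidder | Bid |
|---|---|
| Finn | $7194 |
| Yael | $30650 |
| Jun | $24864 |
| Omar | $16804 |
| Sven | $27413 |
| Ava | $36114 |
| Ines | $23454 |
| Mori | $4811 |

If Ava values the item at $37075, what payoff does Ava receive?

$6425

Highest bid: Ava at $36114, so Ava wins.
Second-highest bid: Yael at $30650 — that is the price the winner pays.
Ava's payoff = value − price = $37075 − $30650 = $6425.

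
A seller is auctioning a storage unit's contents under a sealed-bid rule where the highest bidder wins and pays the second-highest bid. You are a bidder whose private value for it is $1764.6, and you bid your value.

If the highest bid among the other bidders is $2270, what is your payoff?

Your bid $1764.6 is below the highest competing bid $2270, so you lose.
A losing bidder pays nothing and receives nothing: payoff = $0.

$0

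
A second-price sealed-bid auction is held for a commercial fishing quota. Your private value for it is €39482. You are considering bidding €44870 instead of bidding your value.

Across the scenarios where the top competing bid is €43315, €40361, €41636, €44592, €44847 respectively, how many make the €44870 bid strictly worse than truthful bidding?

The deviation hurts exactly when the highest competing bid lies strictly between €39482 and €44870 — overbidding then wins at a price above your value.
€43315: inside the interval → strictly worse (loss €3833).
€40361: inside the interval → strictly worse (loss €879).
€41636: inside the interval → strictly worse (loss €2154).
€44592: inside the interval → strictly worse (loss €5110).
€44847: inside the interval → strictly worse (loss €5365).
Count: 5.

5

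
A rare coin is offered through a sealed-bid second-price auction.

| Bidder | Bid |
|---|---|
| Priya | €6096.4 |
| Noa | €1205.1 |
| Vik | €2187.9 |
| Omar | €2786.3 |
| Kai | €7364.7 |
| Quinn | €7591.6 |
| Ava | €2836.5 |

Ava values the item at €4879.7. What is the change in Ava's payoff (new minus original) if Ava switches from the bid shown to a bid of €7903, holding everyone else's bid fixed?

−€2711.9

The highest bid among the other bidders is €7591.6; Ava's bid doesn't change that.
Original bid €2836.5: Ava is not highest (top rival bid is €7591.6); payoff €0.
Alternative bid €7903: Ava is highest, pays the top rival bid €7591.6; payoff €4879.7 − €7591.6 = −€2711.9.
Change in payoff = −€2711.9 − (€0) = −€2711.9.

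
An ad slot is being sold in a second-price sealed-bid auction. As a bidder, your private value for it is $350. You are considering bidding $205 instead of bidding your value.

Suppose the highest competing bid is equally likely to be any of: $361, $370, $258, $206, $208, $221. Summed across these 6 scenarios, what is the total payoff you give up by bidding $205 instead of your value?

$507

The deviation costs you only when the competing bid falls strictly between $205 and $350; elsewhere both bids give the same outcome.
$361: outcomes coincide → loss $0.
$370: outcomes coincide → loss $0.
$258: truthful payoff $92, deviation payoff $0 → loss $92.
$206: truthful payoff $144, deviation payoff $0 → loss $144.
$208: truthful payoff $142, deviation payoff $0 → loss $142.
$221: truthful payoff $129, deviation payoff $0 → loss $129.
Total loss = $92 + $144 + $142 + $129 = $507.
In a second-price auction your bid sets only whether you win, not what you pay, so bidding your true value is weakly dominant.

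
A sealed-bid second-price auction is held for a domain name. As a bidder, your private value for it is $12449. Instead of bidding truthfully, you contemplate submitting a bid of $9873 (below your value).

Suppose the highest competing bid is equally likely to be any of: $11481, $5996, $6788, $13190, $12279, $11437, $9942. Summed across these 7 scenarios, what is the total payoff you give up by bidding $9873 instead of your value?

$4657

The deviation costs you only when the competing bid falls strictly between $9873 and $12449; elsewhere both bids give the same outcome.
$11481: truthful payoff $968, deviation payoff $0 → loss $968.
$5996: outcomes coincide → loss $0.
$6788: outcomes coincide → loss $0.
$13190: outcomes coincide → loss $0.
$12279: truthful payoff $170, deviation payoff $0 → loss $170.
$11437: truthful payoff $1012, deviation payoff $0 → loss $1012.
$9942: truthful payoff $2507, deviation payoff $0 → loss $2507.
Total loss = $968 + $170 + $1012 + $2507 = $4657.
In a second-price auction your bid sets only whether you win, not what you pay, so bidding your true value is weakly dominant.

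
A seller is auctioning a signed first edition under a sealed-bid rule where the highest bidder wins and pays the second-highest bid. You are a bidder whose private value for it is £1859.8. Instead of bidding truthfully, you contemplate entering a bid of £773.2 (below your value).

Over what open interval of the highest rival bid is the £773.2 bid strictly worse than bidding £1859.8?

(£773.2, £1859.8)

If the competing bid is below £773.2, both bids win at the same price — no difference.
If it is above £1859.8, both bids lose — no difference.
If it lies strictly between £773.2 and £1859.8, bidding your value wins at a price below your value (positive payoff) while bidding £773.2 loses (payoff 0).
So the deviation strictly hurts on the open interval (£773.2, £1859.8).
Because the price is fixed by the runner-up's bid, deviating from your value can only change a good outcome into a bad one — never the reverse.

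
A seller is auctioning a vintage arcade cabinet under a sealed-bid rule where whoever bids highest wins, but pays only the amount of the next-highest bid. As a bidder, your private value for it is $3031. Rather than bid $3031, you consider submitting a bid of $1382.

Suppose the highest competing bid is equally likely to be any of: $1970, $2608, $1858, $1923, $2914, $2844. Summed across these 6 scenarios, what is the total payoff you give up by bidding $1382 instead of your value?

The deviation costs you only when the competing bid falls strictly between $1382 and $3031; elsewhere both bids give the same outcome.
$1970: truthful payoff $1061, deviation payoff $0 → loss $1061.
$2608: truthful payoff $423, deviation payoff $0 → loss $423.
$1858: truthful payoff $1173, deviation payoff $0 → loss $1173.
$1923: truthful payoff $1108, deviation payoff $0 → loss $1108.
$2914: truthful payoff $117, deviation payoff $0 → loss $117.
$2844: truthful payoff $187, deviation payoff $0 → loss $187.
Total loss = $1061 + $423 + $1173 + $1108 + $117 + $187 = $4069.

$4069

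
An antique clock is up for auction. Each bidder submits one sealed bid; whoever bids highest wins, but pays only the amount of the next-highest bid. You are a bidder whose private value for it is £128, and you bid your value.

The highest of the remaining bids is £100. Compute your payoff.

Your bid £128 exceeds the highest competing bid £100, so you win.
In a second-price auction the winner pays the second-highest bid, £100.
Payoff = value − price = £128 − £100 = £28.

£28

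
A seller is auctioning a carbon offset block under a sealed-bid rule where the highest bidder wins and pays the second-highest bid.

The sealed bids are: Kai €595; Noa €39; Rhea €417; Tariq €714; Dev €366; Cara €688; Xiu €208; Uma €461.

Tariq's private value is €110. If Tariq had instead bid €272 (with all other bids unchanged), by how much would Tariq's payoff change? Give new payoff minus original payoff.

The highest bid among the other bidders is €688; Tariq's bid doesn't change that.
Original bid €714: Tariq is highest, pays the top rival bid €688; payoff €110 − €688 = −€578.
Alternative bid €272: Tariq is not highest (top rival bid is €688); payoff €0.
Change in payoff = €0 − (−€578) = €578.

€578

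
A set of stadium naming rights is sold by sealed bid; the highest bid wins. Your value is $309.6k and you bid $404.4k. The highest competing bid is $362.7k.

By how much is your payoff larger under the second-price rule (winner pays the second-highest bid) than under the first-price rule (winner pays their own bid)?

You have the highest bid, so you win under either rule.
Second-price: pay $362.7k → payoff −$53.1k.
First-price: pay your own bid $404.4k → payoff −$94.8k.
Difference = −$53.1k − (−$94.8k) = $41.7k.

$41.7k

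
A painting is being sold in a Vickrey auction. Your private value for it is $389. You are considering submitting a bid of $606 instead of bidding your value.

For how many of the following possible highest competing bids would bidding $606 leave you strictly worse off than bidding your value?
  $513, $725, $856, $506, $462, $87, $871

The deviation hurts exactly when the highest competing bid lies strictly between $389 and $606 — overbidding then wins at a price above your value.
$513: inside the interval → strictly worse (loss $124).
$725: above both → same outcome either way.
$856: above both → same outcome either way.
$506: inside the interval → strictly worse (loss $117).
$462: inside the interval → strictly worse (loss $73).
$87: below both → same outcome either way.
$871: above both → same outcome either way.
Count: 3.

3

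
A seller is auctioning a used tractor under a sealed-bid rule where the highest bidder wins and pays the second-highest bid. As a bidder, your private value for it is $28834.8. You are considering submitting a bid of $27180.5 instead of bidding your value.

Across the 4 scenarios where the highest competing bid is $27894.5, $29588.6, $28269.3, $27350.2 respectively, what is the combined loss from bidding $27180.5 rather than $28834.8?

The deviation costs you only when the competing bid falls strictly between $27180.5 and $28834.8; elsewhere both bids give the same outcome.
$27894.5: truthful payoff $940.3, deviation payoff $0 → loss $940.3.
$29588.6: outcomes coincide → loss $0.
$28269.3: truthful payoff $565.5, deviation payoff $0 → loss $565.5.
$27350.2: truthful payoff $1484.6, deviation payoff $0 → loss $1484.6.
Total loss = $940.3 + $565.5 + $1484.6 = $2990.4.

$2990.4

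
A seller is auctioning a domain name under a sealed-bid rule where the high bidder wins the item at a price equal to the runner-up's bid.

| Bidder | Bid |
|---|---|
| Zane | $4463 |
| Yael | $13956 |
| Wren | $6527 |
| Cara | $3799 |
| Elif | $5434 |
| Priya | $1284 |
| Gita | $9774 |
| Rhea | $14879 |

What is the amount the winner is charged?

$13956

Highest bid: Rhea at $14879, so Rhea wins.
Second-highest bid: Yael at $13956 — that is the price the winner pays.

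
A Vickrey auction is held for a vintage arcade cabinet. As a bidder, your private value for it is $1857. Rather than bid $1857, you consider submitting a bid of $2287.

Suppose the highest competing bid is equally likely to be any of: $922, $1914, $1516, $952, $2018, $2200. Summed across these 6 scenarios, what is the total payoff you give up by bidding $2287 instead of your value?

$561

The deviation costs you only when the competing bid falls strictly between $1857 and $2287; elsewhere both bids give the same outcome.
$922: outcomes coincide → loss $0.
$1914: truthful payoff $0, deviation payoff −$57 → loss $57.
$1516: outcomes coincide → loss $0.
$952: outcomes coincide → loss $0.
$2018: truthful payoff $0, deviation payoff −$161 → loss $161.
$2200: truthful payoff $0, deviation payoff −$343 → loss $343.
Total loss = $57 + $161 + $343 = $561.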